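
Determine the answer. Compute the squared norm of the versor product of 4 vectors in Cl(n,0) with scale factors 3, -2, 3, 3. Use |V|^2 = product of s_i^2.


Each vector v_i has |v_i|^2 = s_i^2
Squared scales: 3^2 = 9, (-2)^2 = 4, 3^2 = 9, 3^2 = 9
|V|^2 = 9 * 4 * 9 * 9
= 2916


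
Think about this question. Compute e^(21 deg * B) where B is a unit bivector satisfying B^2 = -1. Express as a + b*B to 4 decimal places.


For a unit bivector B with B^2 = -1, the exponential series gives
e^(theta*B) = cos(theta) + sin(theta)*B (the GA analogue of Euler's formula).
theta = 21 degrees = 0.366519 rad
cos(21 deg) = 0.9336
sin(21 deg) = 0.3584
exp(theta*B) = 0.9336 + 0.3584*B


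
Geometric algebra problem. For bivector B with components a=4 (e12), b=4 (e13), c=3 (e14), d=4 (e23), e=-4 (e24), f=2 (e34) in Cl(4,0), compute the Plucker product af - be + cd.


Plucker relation: af - be + cd
a*f = 4*2 = 8
b*e = 4*(-4) = -16
c*d = 3*4 = 12
af - be + cd = 8 - (-16) + 12
= 36


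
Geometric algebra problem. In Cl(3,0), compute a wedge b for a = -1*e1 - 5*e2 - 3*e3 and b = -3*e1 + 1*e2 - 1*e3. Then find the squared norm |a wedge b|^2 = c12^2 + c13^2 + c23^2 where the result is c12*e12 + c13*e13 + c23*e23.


a wedge b = (a1*b2 - a2*b1)*e12 + (a1*b3 - a3*b1)*e13 + (a2*b3 - a3*b2)*e23
e12 coeff: (-1)*1 - (-5)*(-3) = -1 - 15 = -16
e13 coeff: (-1)*(-1) - (-3)*(-3) = 1 - 9 = -8
e23 coeff: (-5)*(-1) - (-3)*1 = 5 - (-3) = 8
|a wedge b|^2 = (-16)^2 + (-8)^2 + 8^2
= 256 + 64 + 64
= 384


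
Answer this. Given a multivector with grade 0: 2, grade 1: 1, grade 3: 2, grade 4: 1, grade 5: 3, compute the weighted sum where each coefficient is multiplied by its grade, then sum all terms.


Grade-weighted sum = sum of grade_k * coefficient_k
0*2 = 0
1*1 = 1
3*2 = 6
4*1 = 4
5*3 = 15
Total = 0 + 1 + 6 + 4 + 15 = 26


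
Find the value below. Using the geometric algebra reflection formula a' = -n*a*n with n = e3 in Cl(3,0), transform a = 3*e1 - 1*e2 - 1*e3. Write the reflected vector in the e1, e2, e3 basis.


Reflection formula: a' = -n*a*n, with n = e3 (unit vector, n^2 = 1).
For reflection through hyperplane perp to e3:
The component along e3 flips sign, others stay.
a = (3, -1, -1)
a' = (3, -1, 1)
a' = 3*e1 - 1*e2 + 1*e3


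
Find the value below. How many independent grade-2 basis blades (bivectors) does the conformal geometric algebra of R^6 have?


The conformal model of R^6 uses Cl(7,1) with m = 6 + 2 = 8 generators.
Number of grade-2 blades = C(m, 2) = C(8, 2)
= 8*7/2 = 28


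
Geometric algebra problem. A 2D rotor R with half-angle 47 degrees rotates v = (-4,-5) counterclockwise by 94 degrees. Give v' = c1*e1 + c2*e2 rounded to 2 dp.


Rotor R = cos(47deg) - sin(47deg)*e12
Rotation angle theta = 2 * 47 = 94 degrees
v' = R*v*~R rotates v by theta.
cos(94deg) = -0.0698, sin(94deg) = 0.9976
v'_1 = -4*cos(94deg) - (-5)*sin(94deg)
= -4*(-0.0698) - (-5)*0.9976
= 5.27
v'_2 = -4*sin(94deg) + (-5)*cos(94deg)
= -4*0.9976 + (-5)*(-0.0698)
= -3.64
v' = 5.27*e1 - 3.64*e2


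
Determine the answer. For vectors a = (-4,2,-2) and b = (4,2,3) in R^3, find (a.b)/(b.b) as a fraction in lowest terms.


Projection coefficient = (a . b) / (b . b)
a . b = (-4)*4 + 2*2 + (-2)*3
= -16 + 4 + (-6) = -18
b . b = 4^2 + 2^2 + 3^2
= 16 + 4 + 9 = 29
Coefficient = -18/29
In lowest terms: -18/29


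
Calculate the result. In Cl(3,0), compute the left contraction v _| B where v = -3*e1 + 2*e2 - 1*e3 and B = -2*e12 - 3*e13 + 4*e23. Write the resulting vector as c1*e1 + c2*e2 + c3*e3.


Left contraction v _| B = <vB>_1 (grade-1 part of the geometric product vB).
Using e1_|e12 = e2, e2_|e12 = -e1, e1_|e13 = e3, e3_|e13 = -e1, e2_|e23 = e3, e3_|e23 = -e2:
e1 coeff: -v2*b12 - v3*b13 = -(2)*(-2) - (-1)*(-3) = 1
e2 coeff: v1*b12 - v3*b23 = (-3)*(-2) - (-1)*(4) = 10
e3 coeff: v1*b13 + v2*b23 = (-3)*(-3) + (2)*(4) = 17
v _| B = 1*e1 + 10*e2 + 17*e3


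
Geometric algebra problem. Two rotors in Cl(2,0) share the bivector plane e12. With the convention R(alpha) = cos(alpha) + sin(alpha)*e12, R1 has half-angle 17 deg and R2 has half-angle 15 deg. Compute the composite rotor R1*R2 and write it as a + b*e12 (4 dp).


Same-plane rotors commute and their half-angles add:
R1*R2 = cos(a1 + a2) + sin(a1 + a2)*e12.
a1 + a2 = 17 + 15 = 32 deg
cos(32 deg) = 0.8480
sin(32 deg) = 0.5299
R1*R2 = 0.8480 + 0.5299*e12


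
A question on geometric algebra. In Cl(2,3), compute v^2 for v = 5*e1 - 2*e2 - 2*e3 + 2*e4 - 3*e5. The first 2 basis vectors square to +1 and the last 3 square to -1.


v^2 = sum of c_i^2 * e_i^2
Positive signature terms (e_i^2 = +1): 5^2 + (-2)^2 = 29
Negative signature terms (e_j^2 = -1): (-2)^2 + 2^2 + (-3)^2 = 17
v^2 = 29 - 17 = 12


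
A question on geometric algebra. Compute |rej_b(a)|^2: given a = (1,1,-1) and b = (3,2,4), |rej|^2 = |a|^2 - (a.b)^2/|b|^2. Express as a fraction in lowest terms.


|a|^2 = 1^2 + 1^2 + (-1)^2 = 3
|b|^2 = 3^2 + 2^2 + 4^2 = 29
a . b = 1*3 + 1*2 + (-1)*4 = 1
(a.b)^2 = 1^2 = 1
|rej|^2 = 3 - 1/29
= (87 - 1)/29
= 86/29
In lowest terms: 86/29


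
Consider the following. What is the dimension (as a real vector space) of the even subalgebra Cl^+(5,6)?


Even subalgebra dimension = 2^(n-1)
n = 5 + 6 = 11
2^(11 - 1) = 2^10 = 1024
Verification: sum of C(11,k) for even k = 1 + 55 + 330 + 462 + 165 + 11 = 1024
Result = 1024


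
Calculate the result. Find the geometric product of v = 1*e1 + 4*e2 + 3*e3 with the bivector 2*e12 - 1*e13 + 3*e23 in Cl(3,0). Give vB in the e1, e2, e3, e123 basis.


vB has grade-1 (vector) and grade-3 (trivector) parts: vB = (v _| B) + (v ^ B).
Vector part <vB>_1:
  e1: -v2*b12 - v3*b13 = -(4)*(2) - (3)*(-1) = -5
  e2: v1*b12 - v3*b23 = (1)*(2) - (3)*(3) = -7
  e3: v1*b13 + v2*b23 = (1)*(-1) + (4)*(3) = 11
Trivector part <vB>_3:
  e123: v1*b23 - v2*b13 + v3*b12 = (1)*(3) - (4)*(-1) + (3)*(2) = 13
vB = -5*e1 - 7*e2 + 11*e3 + 13*e123


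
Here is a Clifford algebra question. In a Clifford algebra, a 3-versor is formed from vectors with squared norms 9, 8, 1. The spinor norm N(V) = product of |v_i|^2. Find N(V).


Spinor norm N(V) = |v1|^2 * |v2|^2 * ... * |v3|^2
= 9 * 8 * 1
Running product: 9, 72, 72
N(V) = 72


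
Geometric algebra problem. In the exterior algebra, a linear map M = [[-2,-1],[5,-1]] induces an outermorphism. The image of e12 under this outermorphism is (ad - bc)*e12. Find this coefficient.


The outermorphism of a linear map f sends e1^e2 to f(e1)^f(e2).
f(e1) = -2*e1 + 5*e2
f(e2) = -1*e1 - 1*e2
f(e1) ^ f(e2) = (-2*e1 + 5*e2) ^ (-1*e1 - 1*e2)
= (-2)*(-1)*e12 + 5*(-1)*e21
= (2 - (-5))*e12
= 7*e12
Coefficient = 7


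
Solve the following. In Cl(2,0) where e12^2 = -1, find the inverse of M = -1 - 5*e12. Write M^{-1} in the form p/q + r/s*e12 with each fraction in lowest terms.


M = -1 - 5*e12, where e12^2 = -1.
Since M commutes with its reverse ~M = a - b*e12, M * ~M = a^2 - b^2*e12^2 = a^2 + b^2.
So M^{-1} = ~M / (a^2 + b^2) = (a - b*e12)/(a^2 + b^2).
a^2 + b^2 = 1 + 25 = 26
Scalar part = -1/26 = -1/26
Bivector coeff = 5/26 = 5/26
M^{-1} = -1/26 + 5/26*e12


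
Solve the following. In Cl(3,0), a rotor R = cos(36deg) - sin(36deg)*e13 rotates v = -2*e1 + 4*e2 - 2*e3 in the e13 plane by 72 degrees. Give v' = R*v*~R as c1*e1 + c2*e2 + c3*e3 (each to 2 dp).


Rotor R = cos(36deg) - sin(36deg)*e13
Rotation angle theta = 2 * 36 = 72 degrees in the e13 plane (e1 -> e3).
The component perpendicular to the plane (e2) is invariant: v'_2 = v2 = 4.00
cos(72deg) = 0.3090, sin(72deg) = 0.9511
v'_1 = v1*cos(theta) - v3*sin(theta) = -2*0.3090 - (-2)*0.9511 = 1.28
v'_3 = v1*sin(theta) + v3*cos(theta) = -2*0.9511 + (-2)*0.3090 = -2.52
v' = 1.28*e1 + 4.00*e2 - 2.52*e3


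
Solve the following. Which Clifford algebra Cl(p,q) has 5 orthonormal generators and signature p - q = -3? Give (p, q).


We need p + q = 5 and p - q = -3.
Adding: 2p = 5 + (-3) = 2, so p = 1.
Then q = 5 - 1 = 4.
(p, q) = (1, 4)


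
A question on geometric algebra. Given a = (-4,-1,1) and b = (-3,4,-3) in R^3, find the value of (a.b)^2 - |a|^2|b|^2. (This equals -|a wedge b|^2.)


a . b = (-4)*(-3) + (-1)*4 + 1*(-3)
= 12 + (-4) + (-3) = 5
|a|^2 = (-4)^2 + (-1)^2 + 1^2 = 18
|b|^2 = (-3)^2 + 4^2 + (-3)^2 = 34
(a.b)^2 = 5^2 = 25
|a|^2 * |b|^2 = 18 * 34 = 612
Result = 25 - 612 = -587


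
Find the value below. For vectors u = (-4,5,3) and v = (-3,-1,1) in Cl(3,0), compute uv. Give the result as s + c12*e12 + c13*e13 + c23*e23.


In Cl(3,0): e_i^2 = 1, e_ie_j = -e_je_i for i != j.
Scalar part = u . v = (-4)*(-3) + 5*(-1) + 3*1
= 12 + (-5) + 3 = 10
e12 coeff = (-4)*(-1) - 5*(-3) = 4 - (-15) = 19
e13 coeff = (-4)*1 - 3*(-3) = -4 - (-9) = 5
e23 coeff = 5*1 - 3*(-1) = 5 - (-3) = 8
uv = 10 + 19*e12 + 5*e13 + 8*e23


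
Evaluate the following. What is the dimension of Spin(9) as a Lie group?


Spin(n) double-covers SO(n); both have Lie algebra so(n) of dimension n(n-1)/2.
n = 9
n(n-1) = 9 * 8 = 72
dim Spin(9) = 72/2 = 36


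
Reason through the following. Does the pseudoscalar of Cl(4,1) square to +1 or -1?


The pseudoscalar I = e1...e_n (product of all n generators) of Cl(p,q) satisfies I^2 = (-1)^(q + n(n-1)/2).
p = 4, q = 1, n = p + q = 5
n(n-1)/2 = 5 * 4 / 2 = 10
Exponent = q + n(n-1)/2 = 1 + 10 = 11
I^2 = (-1)^11 = -1


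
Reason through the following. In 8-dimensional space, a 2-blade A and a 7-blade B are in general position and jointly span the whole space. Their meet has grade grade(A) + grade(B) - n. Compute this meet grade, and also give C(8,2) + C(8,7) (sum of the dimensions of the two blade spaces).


Meet grade = grade(A) + grade(B) - n
= 2 + 7 - 8 = 1
C(8,2) = 28
C(8,7) = 8
dim_A + dim_B = 28 + 8 = 36


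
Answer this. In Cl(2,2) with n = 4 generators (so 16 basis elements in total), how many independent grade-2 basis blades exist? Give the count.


Number of grade-k basis blades in Cl(p,q) with n = p + q is C(n, k).
n = 2 + 2 = 4
C(4, 2) = 4! / (2! * 2!)
= 24 / (2 * 2)
= 6


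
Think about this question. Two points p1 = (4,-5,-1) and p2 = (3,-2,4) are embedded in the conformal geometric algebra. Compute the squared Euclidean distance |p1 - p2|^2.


p1 - p2 = (1, -3, -5)
|p1 - p2|^2 = 1^2 + (-3)^2 + (-5)^2
= 1 + 9 + 25
= 35


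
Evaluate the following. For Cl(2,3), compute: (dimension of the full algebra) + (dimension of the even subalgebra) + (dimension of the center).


n = 2 + 3 = 5
Total dim = 2^5 = 32
Even subalgebra dim = 2^4 = 16
n is odd, so center dim = 2
Sum = 32 + 16 + 2 = 50


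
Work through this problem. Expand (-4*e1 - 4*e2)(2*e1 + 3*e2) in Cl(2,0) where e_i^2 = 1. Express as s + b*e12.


Expand: (-4*e1 - 4*e2)(2*e1 + 3*e2)
= (-4)*2*e1e1 + (-4)*3*e1e2 + (-4)*2*e2e1 + (-4)*3*e2e2
Using e1^2 = e2^2 = 1, e2e1 = -e1e2:
Scalar part s = (-4)*2 + (-4)*3 = -8 + (-12) = -20
Bivector part b = (-4)*3 - (-4)*2 = -12 - (-8) = -4
uv = -20 - 4*e12


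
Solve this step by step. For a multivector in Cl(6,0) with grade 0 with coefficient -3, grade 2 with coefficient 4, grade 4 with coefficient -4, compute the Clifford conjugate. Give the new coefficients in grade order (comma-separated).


Clifford conjugate sign for grade k: (-1)^(k(k+1)/2)
Grade 0: (-1)^(0*1/2) = (-1)^0 = 1, coeff -3 -> -3
Grade 2: (-1)^(2*3/2) = (-1)^3 = -1, coeff 4 -> -4
Grade 4: (-1)^(4*5/2) = (-1)^10 = 1, coeff -4 -> -4
Conjugated coefficients: -3, -4, -4


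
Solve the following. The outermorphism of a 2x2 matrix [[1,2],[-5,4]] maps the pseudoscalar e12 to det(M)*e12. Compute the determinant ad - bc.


The outermorphism of a linear map f sends e1^e2 to f(e1)^f(e2).
f(e1) = 1*e1 - 5*e2
f(e2) = 2*e1 + 4*e2
f(e1) ^ f(e2) = (1*e1 - 5*e2) ^ (2*e1 + 4*e2)
= 1*4*e12 + (-5)*2*e21
= (4 - (-10))*e12
= 14*e12
Coefficient = 14


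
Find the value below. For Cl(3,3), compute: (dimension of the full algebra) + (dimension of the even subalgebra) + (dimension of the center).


n = 3 + 3 = 6
Total dim = 2^6 = 64
Even subalgebra dim = 2^5 = 32
n is even, so center dim = 1
Sum = 64 + 32 + 1 = 97


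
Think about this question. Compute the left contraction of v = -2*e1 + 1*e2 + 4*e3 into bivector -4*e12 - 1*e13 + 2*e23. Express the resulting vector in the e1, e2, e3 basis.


Left contraction v _| B = <vB>_1 (grade-1 part of the geometric product vB).
Using e1_|e12 = e2, e2_|e12 = -e1, e1_|e13 = e3, e3_|e13 = -e1, e2_|e23 = e3, e3_|e23 = -e2:
e1 coeff: -v2*b12 - v3*b13 = -(1)*(-4) - (4)*(-1) = 8
e2 coeff: v1*b12 - v3*b23 = (-2)*(-4) - (4)*(2) = 0
e3 coeff: v1*b13 + v2*b23 = (-2)*(-1) + (1)*(2) = 4
v _| B = 8*e1 + 0*e2 + 4*e3


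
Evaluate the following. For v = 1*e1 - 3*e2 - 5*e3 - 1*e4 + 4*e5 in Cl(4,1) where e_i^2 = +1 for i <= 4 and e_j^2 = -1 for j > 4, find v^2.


v^2 = sum of c_i^2 * e_i^2
Positive signature terms (e_i^2 = +1): 1^2 + (-3)^2 + (-5)^2 + (-1)^2 = 36
Negative signature terms (e_j^2 = -1): 4^2 = 16
v^2 = 36 - 16 = 20


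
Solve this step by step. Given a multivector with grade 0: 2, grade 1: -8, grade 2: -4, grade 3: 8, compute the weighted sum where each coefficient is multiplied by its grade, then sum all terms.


Grade-weighted sum = sum of grade_k * coefficient_k
0*2 = 0
1*(-8) = -8
2*(-4) = -8
3*8 = 24
Total = 0 + (-8) + (-8) + 24 = 8


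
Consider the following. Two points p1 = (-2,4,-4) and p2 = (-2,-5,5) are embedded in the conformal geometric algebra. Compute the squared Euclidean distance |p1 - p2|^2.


p1 - p2 = (0, 9, -9)
|p1 - p2|^2 = 0^2 + 9^2 + (-9)^2
= 0 + 81 + 81
= 162


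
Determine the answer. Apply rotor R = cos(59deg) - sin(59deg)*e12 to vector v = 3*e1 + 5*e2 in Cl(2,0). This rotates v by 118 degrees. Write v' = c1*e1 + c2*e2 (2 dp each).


Rotor R = cos(59deg) - sin(59deg)*e12
Rotation angle theta = 2 * 59 = 118 degrees
v' = R*v*~R rotates v by theta.
cos(118deg) = -0.4695, sin(118deg) = 0.8829
v'_1 = 3*cos(118deg) - 5*sin(118deg)
= 3*(-0.4695) - 5*0.8829
= -5.82
v'_2 = 3*sin(118deg) + 5*cos(118deg)
= 3*0.8829 + 5*(-0.4695)
= 0.30
v' = -5.82*e1 + 0.30*e2


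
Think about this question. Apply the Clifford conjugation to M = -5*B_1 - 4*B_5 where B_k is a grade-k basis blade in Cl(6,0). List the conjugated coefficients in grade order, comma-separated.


Clifford conjugate sign for grade k: (-1)^(k(k+1)/2)
Grade 1: (-1)^(1*2/2) = (-1)^1 = -1, coeff -5 -> 5
Grade 5: (-1)^(5*6/2) = (-1)^15 = -1, coeff -4 -> 4
Conjugated coefficients: 5, 4


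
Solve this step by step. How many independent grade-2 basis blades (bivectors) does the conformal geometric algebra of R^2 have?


The conformal model of R^2 uses Cl(3,1) with m = 2 + 2 = 4 generators.
Number of grade-2 blades = C(m, 2) = C(4, 2)
= 4*3/2 = 6


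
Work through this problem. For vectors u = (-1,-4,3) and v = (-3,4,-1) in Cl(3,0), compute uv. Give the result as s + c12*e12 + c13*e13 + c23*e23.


In Cl(3,0): e_i^2 = 1, e_ie_j = -e_je_i for i != j.
Scalar part = u . v = (-1)*(-3) + (-4)*4 + 3*(-1)
= 3 + (-16) + (-3) = -16
e12 coeff = (-1)*4 - (-4)*(-3) = -4 - 12 = -16
e13 coeff = (-1)*(-1) - 3*(-3) = 1 - (-9) = 10
e23 coeff = (-4)*(-1) - 3*4 = 4 - 12 = -8
uv = -16 - 16*e12 + 10*e13 - 8*e23


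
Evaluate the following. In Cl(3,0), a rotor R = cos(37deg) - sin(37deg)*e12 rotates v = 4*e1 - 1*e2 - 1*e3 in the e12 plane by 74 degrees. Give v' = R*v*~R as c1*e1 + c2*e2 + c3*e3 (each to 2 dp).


Rotor R = cos(37deg) - sin(37deg)*e12
Rotation angle theta = 2 * 37 = 74 degrees in the e12 plane (e1 -> e2).
The component perpendicular to the plane (e3) is invariant: v'_3 = v3 = -1.00
cos(74deg) = 0.2756, sin(74deg) = 0.9613
v'_1 = v1*cos(theta) - v2*sin(theta) = 4*0.2756 - (-1)*0.9613 = 2.06
v'_2 = v1*sin(theta) + v2*cos(theta) = 4*0.9613 + (-1)*0.2756 = 3.57
v' = 2.06*e1 + 3.57*e2 - 1.00*e3


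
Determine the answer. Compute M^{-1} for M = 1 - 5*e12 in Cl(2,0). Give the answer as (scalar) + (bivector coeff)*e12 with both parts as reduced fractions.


M = 1 - 5*e12, where e12^2 = -1.
Since M commutes with its reverse ~M = a - b*e12, M * ~M = a^2 - b^2*e12^2 = a^2 + b^2.
So M^{-1} = ~M / (a^2 + b^2) = (a - b*e12)/(a^2 + b^2).
a^2 + b^2 = 1 + 25 = 26
Scalar part = 1/26 = 1/26
Bivector coeff = 5/26 = 5/26
M^{-1} = 1/26 + 5/26*e12


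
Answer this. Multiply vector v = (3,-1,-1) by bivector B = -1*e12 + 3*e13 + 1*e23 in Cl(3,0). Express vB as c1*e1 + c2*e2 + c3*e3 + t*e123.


vB has grade-1 (vector) and grade-3 (trivector) parts: vB = (v _| B) + (v ^ B).
Vector part <vB>_1:
  e1: -v2*b12 - v3*b13 = -(-1)*(-1) - (-1)*(3) = 2
  e2: v1*b12 - v3*b23 = (3)*(-1) - (-1)*(1) = -2
  e3: v1*b13 + v2*b23 = (3)*(3) + (-1)*(1) = 8
Trivector part <vB>_3:
  e123: v1*b23 - v2*b13 + v3*b12 = (3)*(1) - (-1)*(3) + (-1)*(-1) = 7
vB = 2*e1 - 2*e2 + 8*e3 + 7*e123


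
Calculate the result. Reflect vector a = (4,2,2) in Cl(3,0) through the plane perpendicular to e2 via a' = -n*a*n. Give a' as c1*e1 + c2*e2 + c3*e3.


Reflection formula: a' = -n*a*n, with n = e2 (unit vector, n^2 = 1).
For reflection through hyperplane perp to e2:
The component along e2 flips sign, others stay.
a = (4, 2, 2)
a' = (4, -2, 2)
a' = 4*e1 - 2*e2 + 2*e3


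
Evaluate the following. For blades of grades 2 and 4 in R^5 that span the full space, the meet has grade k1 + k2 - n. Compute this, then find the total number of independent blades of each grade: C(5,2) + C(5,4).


Meet grade = grade(A) + grade(B) - n
= 2 + 4 - 5 = 1
C(5,2) = 10
C(5,4) = 5
dim_A + dim_B = 10 + 5 = 15


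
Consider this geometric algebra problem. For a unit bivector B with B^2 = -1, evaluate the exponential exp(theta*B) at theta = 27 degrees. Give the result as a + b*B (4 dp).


For a unit bivector B with B^2 = -1, the exponential series gives
e^(theta*B) = cos(theta) + sin(theta)*B (the GA analogue of Euler's formula).
theta = 27 degrees = 0.471239 rad
cos(27 deg) = 0.8910
sin(27 deg) = 0.4540
exp(theta*B) = 0.8910 + 0.4540*B


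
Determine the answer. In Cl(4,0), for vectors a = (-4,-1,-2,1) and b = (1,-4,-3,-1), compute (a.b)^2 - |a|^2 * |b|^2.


a . b = (-4)*1 + (-1)*(-4) + (-2)*(-3) + 1*(-1)
= -4 + 4 + 6 + (-1) = 5
|a|^2 = (-4)^2 + (-1)^2 + (-2)^2 + 1^2 = 22
|b|^2 = 1^2 + (-4)^2 + (-3)^2 + (-1)^2 = 27
(a.b)^2 = 5^2 = 25
|a|^2 * |b|^2 = 22 * 27 = 594
Result = 25 - 594 = -569


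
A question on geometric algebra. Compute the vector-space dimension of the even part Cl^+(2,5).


Even subalgebra dimension = 2^(n-1)
n = 2 + 5 = 7
2^(7 - 1) = 2^6 = 64
Verification: sum of C(7,k) for even k = 1 + 21 + 35 + 7 = 64
Result = 64


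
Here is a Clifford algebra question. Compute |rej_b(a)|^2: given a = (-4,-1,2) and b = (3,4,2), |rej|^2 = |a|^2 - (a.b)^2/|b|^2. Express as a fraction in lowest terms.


|a|^2 = (-4)^2 + (-1)^2 + 2^2 = 21
|b|^2 = 3^2 + 4^2 + 2^2 = 29
a . b = (-4)*3 + (-1)*4 + 2*2 = -12
(a.b)^2 = (-12)^2 = 144
|rej|^2 = 21 - 144/29
= (609 - 144)/29
= 465/29
In lowest terms: 465/29


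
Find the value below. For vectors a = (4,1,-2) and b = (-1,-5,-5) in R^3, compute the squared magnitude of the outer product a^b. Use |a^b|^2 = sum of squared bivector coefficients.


a wedge b = (a1*b2 - a2*b1)*e12 + (a1*b3 - a3*b1)*e13 + (a2*b3 - a3*b2)*e23
e12 coeff: 4*(-5) - 1*(-1) = -20 - (-1) = -19
e13 coeff: 4*(-5) - (-2)*(-1) = -20 - 2 = -22
e23 coeff: 1*(-5) - (-2)*(-5) = -5 - 10 = -15
|a wedge b|^2 = (-19)^2 + (-22)^2 + (-15)^2
= 361 + 484 + 225
= 1070


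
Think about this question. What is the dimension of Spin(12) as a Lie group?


Spin(n) double-covers SO(n); both have Lie algebra so(n) of dimension n(n-1)/2.
n = 12
n(n-1) = 12 * 11 = 132
dim Spin(12) = 132/2 = 66


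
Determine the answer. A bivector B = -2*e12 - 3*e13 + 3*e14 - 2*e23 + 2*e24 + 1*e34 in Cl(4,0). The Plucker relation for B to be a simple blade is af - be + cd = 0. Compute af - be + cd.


Plucker relation: af - be + cd
a*f = (-2)*1 = -2
b*e = (-3)*2 = -6
c*d = 3*(-2) = -6
af - be + cd = -2 - (-6) + (-6)
= -2


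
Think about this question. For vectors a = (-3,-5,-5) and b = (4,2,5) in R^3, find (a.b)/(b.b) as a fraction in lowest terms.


Projection coefficient = (a . b) / (b . b)
a . b = (-3)*4 + (-5)*2 + (-5)*5
= -12 + (-10) + (-25) = -47
b . b = 4^2 + 2^2 + 5^2
= 16 + 4 + 25 = 45
Coefficient = -47/45
In lowest terms: -47/45


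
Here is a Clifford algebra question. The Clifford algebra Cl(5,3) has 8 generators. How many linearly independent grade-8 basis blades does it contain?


Number of grade-k basis blades in Cl(p,q) with n = p + q is C(n, k).
n = 5 + 3 = 8
C(8, 8) = 8! / (8! * 0!)
= 40320 / (40320 * 1)
= 1


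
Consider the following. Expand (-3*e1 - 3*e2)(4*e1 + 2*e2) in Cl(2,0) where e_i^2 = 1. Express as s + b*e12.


Expand: (-3*e1 - 3*e2)(4*e1 + 2*e2)
= (-3)*4*e1e1 + (-3)*2*e1e2 + (-3)*4*e2e1 + (-3)*2*e2e2
Using e1^2 = e2^2 = 1, e2e1 = -e1e2:
Scalar part s = (-3)*4 + (-3)*2 = -12 + (-6) = -18
Bivector part b = (-3)*2 - (-3)*4 = -6 - (-12) = 6
uv = -18 + 6*e12


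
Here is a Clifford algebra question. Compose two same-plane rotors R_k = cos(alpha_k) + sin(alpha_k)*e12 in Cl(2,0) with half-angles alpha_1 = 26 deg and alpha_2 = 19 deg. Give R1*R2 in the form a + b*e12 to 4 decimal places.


Same-plane rotors commute and their half-angles add:
R1*R2 = cos(a1 + a2) + sin(a1 + a2)*e12.
a1 + a2 = 26 + 19 = 45 deg
cos(45 deg) = 0.7071
sin(45 deg) = 0.7071
R1*R2 = 0.7071 + 0.7071*e12


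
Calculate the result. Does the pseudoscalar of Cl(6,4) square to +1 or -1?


The pseudoscalar I = e1...e_n (product of all n generators) of Cl(p,q) satisfies I^2 = (-1)^(q + n(n-1)/2).
p = 6, q = 4, n = p + q = 10
n(n-1)/2 = 10 * 9 / 2 = 45
Exponent = q + n(n-1)/2 = 4 + 45 = 49
I^2 = (-1)^49 = -1


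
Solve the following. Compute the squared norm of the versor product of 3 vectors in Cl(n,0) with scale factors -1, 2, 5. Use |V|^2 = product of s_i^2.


Each vector v_i has |v_i|^2 = s_i^2
Squared scales: (-1)^2 = 1, 2^2 = 4, 5^2 = 25
|V|^2 = 1 * 4 * 25
= 100


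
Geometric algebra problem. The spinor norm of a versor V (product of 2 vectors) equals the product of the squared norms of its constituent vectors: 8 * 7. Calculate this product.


Spinor norm N(V) = |v1|^2 * |v2|^2 * ... * |v2|^2
= 8 * 7
Running product: 8, 56
N(V) = 56


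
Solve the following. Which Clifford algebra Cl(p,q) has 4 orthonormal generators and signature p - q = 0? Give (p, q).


We need p + q = 4 and p - q = 0.
Adding: 2p = 4 + 0 = 4, so p = 2.
Then q = 4 - 2 = 2.
(p, q) = (2, 2)


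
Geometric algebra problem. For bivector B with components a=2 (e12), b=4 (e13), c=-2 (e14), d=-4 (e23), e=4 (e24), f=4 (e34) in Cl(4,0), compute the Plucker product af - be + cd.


Plucker relation: af - be + cd
a*f = 2*4 = 8
b*e = 4*4 = 16
c*d = (-2)*(-4) = 8
af - be + cd = 8 - 16 + 8
= 0


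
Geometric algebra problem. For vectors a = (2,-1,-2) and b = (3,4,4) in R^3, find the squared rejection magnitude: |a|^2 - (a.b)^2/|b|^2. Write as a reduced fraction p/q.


|a|^2 = 2^2 + (-1)^2 + (-2)^2 = 9
|b|^2 = 3^2 + 4^2 + 4^2 = 41
a . b = 2*3 + (-1)*4 + (-2)*4 = -6
(a.b)^2 = (-6)^2 = 36
|rej|^2 = 9 - 36/41
= (369 - 36)/41
= 333/41
In lowest terms: 333/41


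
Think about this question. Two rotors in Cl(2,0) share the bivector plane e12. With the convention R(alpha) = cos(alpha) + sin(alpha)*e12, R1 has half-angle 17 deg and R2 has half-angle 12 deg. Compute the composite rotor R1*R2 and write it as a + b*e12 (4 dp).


Same-plane rotors commute and their half-angles add:
R1*R2 = cos(a1 + a2) + sin(a1 + a2)*e12.
a1 + a2 = 17 + 12 = 29 deg
cos(29 deg) = 0.8746
sin(29 deg) = 0.4848
R1*R2 = 0.8746 + 0.4848*e12


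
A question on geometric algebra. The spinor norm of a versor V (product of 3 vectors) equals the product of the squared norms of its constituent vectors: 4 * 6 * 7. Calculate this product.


Spinor norm N(V) = |v1|^2 * |v2|^2 * ... * |v3|^2
= 4 * 6 * 7
Running product: 4, 24, 168
N(V) = 168


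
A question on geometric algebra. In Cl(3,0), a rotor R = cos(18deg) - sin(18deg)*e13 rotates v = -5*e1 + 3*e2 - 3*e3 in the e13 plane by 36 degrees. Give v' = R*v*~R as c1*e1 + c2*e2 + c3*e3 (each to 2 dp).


Rotor R = cos(18deg) - sin(18deg)*e13
Rotation angle theta = 2 * 18 = 36 degrees in the e13 plane (e1 -> e3).
The component perpendicular to the plane (e2) is invariant: v'_2 = v2 = 3.00
cos(36deg) = 0.8090, sin(36deg) = 0.5878
v'_1 = v1*cos(theta) - v3*sin(theta) = -5*0.8090 - (-3)*0.5878 = -2.28
v'_3 = v1*sin(theta) + v3*cos(theta) = -5*0.5878 + (-3)*0.8090 = -5.37
v' = -2.28*e1 + 3.00*e2 - 5.37*e3


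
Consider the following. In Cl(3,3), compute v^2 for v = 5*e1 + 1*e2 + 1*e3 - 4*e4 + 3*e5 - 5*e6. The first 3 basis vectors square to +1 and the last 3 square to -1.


v^2 = sum of c_i^2 * e_i^2
Positive signature terms (e_i^2 = +1): 5^2 + 1^2 + 1^2 = 27
Negative signature terms (e_j^2 = -1): (-4)^2 + 3^2 + (-5)^2 = 50
v^2 = 27 - 50 = -23


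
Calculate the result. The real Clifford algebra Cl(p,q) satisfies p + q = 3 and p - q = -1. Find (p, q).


We need p + q = 3 and p - q = -1.
Adding: 2p = 3 + (-1) = 2, so p = 1.
Then q = 3 - 1 = 2.
(p, q) = (1, 2)


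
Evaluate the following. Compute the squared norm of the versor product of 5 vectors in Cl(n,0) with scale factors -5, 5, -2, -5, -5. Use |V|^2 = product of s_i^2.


Each vector v_i has |v_i|^2 = s_i^2
Squared scales: (-5)^2 = 25, 5^2 = 25, (-2)^2 = 4, (-5)^2 = 25, (-5)^2 = 25
|V|^2 = 25 * 25 * 4 * 25 * 25
= 1562500


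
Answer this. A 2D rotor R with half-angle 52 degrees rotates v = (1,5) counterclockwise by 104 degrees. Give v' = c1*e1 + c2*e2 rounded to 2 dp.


Rotor R = cos(52deg) - sin(52deg)*e12
Rotation angle theta = 2 * 52 = 104 degrees
v' = R*v*~R rotates v by theta.
cos(104deg) = -0.2419, sin(104deg) = 0.9703
v'_1 = 1*cos(104deg) - 5*sin(104deg)
= 1*(-0.2419) - 5*0.9703
= -5.09
v'_2 = 1*sin(104deg) + 5*cos(104deg)
= 1*0.9703 + 5*(-0.2419)
= -0.24
v' = -5.09*e1 - 0.24*e2


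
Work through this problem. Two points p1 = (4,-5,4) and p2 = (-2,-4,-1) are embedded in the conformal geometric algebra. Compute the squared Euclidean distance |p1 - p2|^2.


p1 - p2 = (6, -1, 5)
|p1 - p2|^2 = 6^2 + (-1)^2 + 5^2
= 36 + 1 + 25
= 62


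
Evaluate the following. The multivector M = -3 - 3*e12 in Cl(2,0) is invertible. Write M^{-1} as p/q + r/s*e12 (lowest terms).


M = -3 - 3*e12, where e12^2 = -1.
Since M commutes with its reverse ~M = a - b*e12, M * ~M = a^2 - b^2*e12^2 = a^2 + b^2.
So M^{-1} = ~M / (a^2 + b^2) = (a - b*e12)/(a^2 + b^2).
a^2 + b^2 = 9 + 9 = 18
Scalar part = -3/18 = -1/6
Bivector coeff = 3/18 = 1/6
M^{-1} = -1/6 + 1/6*e12


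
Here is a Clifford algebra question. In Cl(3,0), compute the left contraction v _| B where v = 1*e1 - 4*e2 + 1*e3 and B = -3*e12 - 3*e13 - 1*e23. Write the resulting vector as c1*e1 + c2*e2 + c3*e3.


Left contraction v _| B = <vB>_1 (grade-1 part of the geometric product vB).
Using e1_|e12 = e2, e2_|e12 = -e1, e1_|e13 = e3, e3_|e13 = -e1, e2_|e23 = e3, e3_|e23 = -e2:
e1 coeff: -v2*b12 - v3*b13 = -(-4)*(-3) - (1)*(-3) = -9
e2 coeff: v1*b12 - v3*b23 = (1)*(-3) - (1)*(-1) = -2
e3 coeff: v1*b13 + v2*b23 = (1)*(-3) + (-4)*(-1) = 1
v _| B = -9*e1 - 2*e2 + 1*e3


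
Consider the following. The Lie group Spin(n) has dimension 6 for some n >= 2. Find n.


dim Spin(n) = dim so(n) = n(n-1)/2.
Solve n(n-1)/2 = 6, i.e. n^2 - n - 12 = 0.
Discriminant = 1 + 8*6 = 49
n = (1 + sqrt(49))/2 = (1 + 7)/2 = 4


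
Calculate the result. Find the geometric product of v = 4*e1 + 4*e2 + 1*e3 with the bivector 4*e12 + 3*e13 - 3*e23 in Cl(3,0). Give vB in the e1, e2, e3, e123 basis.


vB has grade-1 (vector) and grade-3 (trivector) parts: vB = (v _| B) + (v ^ B).
Vector part <vB>_1:
  e1: -v2*b12 - v3*b13 = -(4)*(4) - (1)*(3) = -19
  e2: v1*b12 - v3*b23 = (4)*(4) - (1)*(-3) = 19
  e3: v1*b13 + v2*b23 = (4)*(3) + (4)*(-3) = 0
Trivector part <vB>_3:
  e123: v1*b23 - v2*b13 + v3*b12 = (4)*(-3) - (4)*(3) + (1)*(4) = -20
vB = -19*e1 + 19*e2 + 0*e3 - 20*e123


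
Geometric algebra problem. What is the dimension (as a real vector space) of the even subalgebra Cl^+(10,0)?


Even subalgebra dimension = 2^(n-1)
n = 10 + 0 = 10
2^(10 - 1) = 2^9 = 512
Verification: sum of C(10,k) for even k = 1 + 45 + 210 + 210 + 45 + 1 = 512
Result = 512


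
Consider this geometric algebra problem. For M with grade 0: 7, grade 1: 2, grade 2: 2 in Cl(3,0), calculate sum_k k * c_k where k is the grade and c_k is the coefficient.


Grade-weighted sum = sum of grade_k * coefficient_k
0*7 = 0
1*2 = 2
2*2 = 4
Total = 0 + 2 + 4 = 6


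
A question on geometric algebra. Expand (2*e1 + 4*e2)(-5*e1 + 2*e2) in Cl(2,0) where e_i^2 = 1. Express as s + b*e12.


Expand: (2*e1 + 4*e2)(-5*e1 + 2*e2)
= 2*(-5)*e1e1 + 2*2*e1e2 + 4*(-5)*e2e1 + 4*2*e2e2
Using e1^2 = e2^2 = 1, e2e1 = -e1e2:
Scalar part s = 2*(-5) + 4*2 = -10 + 8 = -2
Bivector part b = 2*2 - 4*(-5) = 4 - (-20) = 24
uv = -2 + 24*e12


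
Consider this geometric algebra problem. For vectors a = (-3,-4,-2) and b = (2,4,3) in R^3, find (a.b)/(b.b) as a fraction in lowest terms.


Projection coefficient = (a . b) / (b . b)
a . b = (-3)*2 + (-4)*4 + (-2)*3
= -6 + (-16) + (-6) = -28
b . b = 2^2 + 4^2 + 3^2
= 4 + 16 + 9 = 29
Coefficient = -28/29
In lowest terms: -28/29


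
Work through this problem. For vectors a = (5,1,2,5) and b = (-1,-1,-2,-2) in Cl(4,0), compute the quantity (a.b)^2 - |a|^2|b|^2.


a . b = 5*(-1) + 1*(-1) + 2*(-2) + 5*(-2)
= -5 + (-1) + (-4) + (-10) = -20
|a|^2 = 5^2 + 1^2 + 2^2 + 5^2 = 55
|b|^2 = (-1)^2 + (-1)^2 + (-2)^2 + (-2)^2 = 10
(a.b)^2 = (-20)^2 = 400
|a|^2 * |b|^2 = 55 * 10 = 550
Result = 400 - 550 = -150


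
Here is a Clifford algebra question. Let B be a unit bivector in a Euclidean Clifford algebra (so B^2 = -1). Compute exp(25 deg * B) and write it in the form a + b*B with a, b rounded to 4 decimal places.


For a unit bivector B with B^2 = -1, the exponential series gives
e^(theta*B) = cos(theta) + sin(theta)*B (the GA analogue of Euler's formula).
theta = 25 degrees = 0.436332 rad
cos(25 deg) = 0.9063
sin(25 deg) = 0.4226
exp(theta*B) = 0.9063 + 0.4226*B


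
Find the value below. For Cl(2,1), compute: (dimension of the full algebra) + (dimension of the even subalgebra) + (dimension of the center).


n = 2 + 1 = 3
Total dim = 2^3 = 8
Even subalgebra dim = 2^2 = 4
n is odd, so center dim = 2
Sum = 8 + 4 + 2 = 14


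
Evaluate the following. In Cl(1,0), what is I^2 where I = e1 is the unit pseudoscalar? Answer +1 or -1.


The pseudoscalar I = e1...e_n (product of all n generators) of Cl(p,q) satisfies I^2 = (-1)^(q + n(n-1)/2).
p = 1, q = 0, n = p + q = 1
n(n-1)/2 = 1 * 0 / 2 = 0
Exponent = q + n(n-1)/2 = 0 + 0 = 0
I^2 = (-1)^0 = +1


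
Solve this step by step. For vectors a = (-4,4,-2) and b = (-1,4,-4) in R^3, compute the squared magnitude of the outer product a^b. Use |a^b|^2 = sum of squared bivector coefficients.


a wedge b = (a1*b2 - a2*b1)*e12 + (a1*b3 - a3*b1)*e13 + (a2*b3 - a3*b2)*e23
e12 coeff: (-4)*4 - 4*(-1) = -16 - (-4) = -12
e13 coeff: (-4)*(-4) - (-2)*(-1) = 16 - 2 = 14
e23 coeff: 4*(-4) - (-2)*4 = -16 - (-8) = -8
|a wedge b|^2 = (-12)^2 + 14^2 + (-8)^2
= 144 + 196 + 64
= 404


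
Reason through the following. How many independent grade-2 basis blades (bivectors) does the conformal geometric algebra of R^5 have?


The conformal model of R^5 uses Cl(6,1) with m = 5 + 2 = 7 generators.
Number of grade-2 blades = C(m, 2) = C(7, 2)
= 7*6/2 = 21


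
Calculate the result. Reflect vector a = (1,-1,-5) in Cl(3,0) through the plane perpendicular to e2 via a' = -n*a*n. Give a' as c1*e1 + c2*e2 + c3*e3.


Reflection formula: a' = -n*a*n, with n = e2 (unit vector, n^2 = 1).
For reflection through hyperplane perp to e2:
The component along e2 flips sign, others stay.
a = (1, -1, -5)
a' = (1, 1, -5)
a' = 1*e1 + 1*e2 - 5*e3


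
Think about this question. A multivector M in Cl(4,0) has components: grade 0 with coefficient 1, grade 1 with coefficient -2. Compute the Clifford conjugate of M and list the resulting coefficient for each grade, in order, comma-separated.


Clifford conjugate sign for grade k: (-1)^(k(k+1)/2)
Grade 0: (-1)^(0*1/2) = (-1)^0 = 1, coeff 1 -> 1
Grade 1: (-1)^(1*2/2) = (-1)^1 = -1, coeff -2 -> 2
Conjugated coefficients: 1, 2


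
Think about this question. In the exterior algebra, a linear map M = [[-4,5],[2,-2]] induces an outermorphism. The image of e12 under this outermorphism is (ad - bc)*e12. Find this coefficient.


The outermorphism of a linear map f sends e1^e2 to f(e1)^f(e2).
f(e1) = -4*e1 + 2*e2
f(e2) = 5*e1 - 2*e2
f(e1) ^ f(e2) = (-4*e1 + 2*e2) ^ (5*e1 - 2*e2)
= (-4)*(-2)*e12 + 2*5*e21
= (8 - 10)*e12
= -2*e12
Coefficient = -2


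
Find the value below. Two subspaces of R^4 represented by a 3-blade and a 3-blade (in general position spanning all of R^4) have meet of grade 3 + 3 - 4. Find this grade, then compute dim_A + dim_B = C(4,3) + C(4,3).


Meet grade = grade(A) + grade(B) - n
= 3 + 3 - 4 = 2
C(4,3) = 4
C(4,3) = 4
dim_A + dim_B = 4 + 4 = 8


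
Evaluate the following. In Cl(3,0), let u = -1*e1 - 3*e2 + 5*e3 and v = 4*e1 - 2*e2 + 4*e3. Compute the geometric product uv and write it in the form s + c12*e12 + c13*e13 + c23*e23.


In Cl(3,0): e_i^2 = 1, e_ie_j = -e_je_i for i != j.
Scalar part = u . v = (-1)*4 + (-3)*(-2) + 5*4
= -4 + 6 + 20 = 22
e12 coeff = (-1)*(-2) - (-3)*4 = 2 - (-12) = 14
e13 coeff = (-1)*4 - 5*4 = -4 - 20 = -24
e23 coeff = (-3)*4 - 5*(-2) = -12 - (-10) = -2
uv = 22 + 14*e12 - 24*e13 - 2*e23


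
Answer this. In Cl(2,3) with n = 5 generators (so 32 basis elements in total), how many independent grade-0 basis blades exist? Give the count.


Number of grade-k basis blades in Cl(p,q) with n = p + q is C(n, k).
n = 2 + 3 = 5
C(5, 0) = 5! / (0! * 5!)
= 120 / (1 * 120)
= 1


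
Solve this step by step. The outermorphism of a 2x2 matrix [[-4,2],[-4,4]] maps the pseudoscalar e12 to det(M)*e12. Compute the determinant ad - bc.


The outermorphism of a linear map f sends e1^e2 to f(e1)^f(e2).
f(e1) = -4*e1 - 4*e2
f(e2) = 2*e1 + 4*e2
f(e1) ^ f(e2) = (-4*e1 - 4*e2) ^ (2*e1 + 4*e2)
= (-4)*4*e12 + (-4)*2*e21
= (-16 - (-8))*e12
= -8*e12
Coefficient = -8


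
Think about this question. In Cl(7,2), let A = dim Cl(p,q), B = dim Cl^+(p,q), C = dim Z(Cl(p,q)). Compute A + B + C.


n = 7 + 2 = 9
Total dim = 2^9 = 512
Even subalgebra dim = 2^8 = 256
n is odd, so center dim = 2
Sum = 512 + 256 + 2 = 770


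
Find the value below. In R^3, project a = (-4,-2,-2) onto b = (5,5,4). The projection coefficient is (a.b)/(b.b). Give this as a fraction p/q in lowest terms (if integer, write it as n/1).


Projection coefficient = (a . b) / (b . b)
a . b = (-4)*5 + (-2)*5 + (-2)*4
= -20 + (-10) + (-8) = -38
b . b = 5^2 + 5^2 + 4^2
= 25 + 25 + 16 = 66
Coefficient = -38/66
In lowest terms: -19/33


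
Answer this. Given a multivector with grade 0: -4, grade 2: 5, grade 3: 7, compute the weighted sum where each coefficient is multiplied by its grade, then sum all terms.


Grade-weighted sum = sum of grade_k * coefficient_k
0*(-4) = 0
2*5 = 10
3*7 = 21
Total = 0 + 10 + 21 = 31


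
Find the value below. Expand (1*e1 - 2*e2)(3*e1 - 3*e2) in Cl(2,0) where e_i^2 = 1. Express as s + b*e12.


Expand: (1*e1 - 2*e2)(3*e1 - 3*e2)
= 1*3*e1e1 + 1*(-3)*e1e2 + (-2)*3*e2e1 + (-2)*(-3)*e2e2
Using e1^2 = e2^2 = 1, e2e1 = -e1e2:
Scalar part s = 1*3 + (-2)*(-3) = 3 + 6 = 9
Bivector part b = 1*(-3) - (-2)*3 = -3 - (-6) = 3
uv = 9 + 3*e12


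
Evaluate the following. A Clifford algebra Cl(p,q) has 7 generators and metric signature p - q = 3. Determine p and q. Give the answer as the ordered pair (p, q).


We need p + q = 7 and p - q = 3.
Adding: 2p = 7 + 3 = 10, so p = 5.
Then q = 7 - 5 = 2.
(p, q) = (5, 2)


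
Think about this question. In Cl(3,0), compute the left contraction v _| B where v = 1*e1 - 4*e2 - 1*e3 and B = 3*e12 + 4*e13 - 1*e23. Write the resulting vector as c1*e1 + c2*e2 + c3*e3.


Left contraction v _| B = <vB>_1 (grade-1 part of the geometric product vB).
Using e1_|e12 = e2, e2_|e12 = -e1, e1_|e13 = e3, e3_|e13 = -e1, e2_|e23 = e3, e3_|e23 = -e2:
e1 coeff: -v2*b12 - v3*b13 = -(-4)*(3) - (-1)*(4) = 16
e2 coeff: v1*b12 - v3*b23 = (1)*(3) - (-1)*(-1) = 2
e3 coeff: v1*b13 + v2*b23 = (1)*(4) + (-4)*(-1) = 8
v _| B = 16*e1 + 2*e2 + 8*e3


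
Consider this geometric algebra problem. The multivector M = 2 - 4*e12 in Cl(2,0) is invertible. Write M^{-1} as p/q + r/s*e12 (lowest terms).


M = 2 - 4*e12, where e12^2 = -1.
Since M commutes with its reverse ~M = a - b*e12, M * ~M = a^2 - b^2*e12^2 = a^2 + b^2.
So M^{-1} = ~M / (a^2 + b^2) = (a - b*e12)/(a^2 + b^2).
a^2 + b^2 = 4 + 16 = 20
Scalar part = 2/20 = 1/10
Bivector coeff = 4/20 = 1/5
M^{-1} = 1/10 + 1/5*e12


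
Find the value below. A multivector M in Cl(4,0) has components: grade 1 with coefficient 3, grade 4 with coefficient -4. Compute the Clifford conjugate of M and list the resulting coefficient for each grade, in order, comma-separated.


Clifford conjugate sign for grade k: (-1)^(k(k+1)/2)
Grade 1: (-1)^(1*2/2) = (-1)^1 = -1, coeff 3 -> -3
Grade 4: (-1)^(4*5/2) = (-1)^10 = 1, coeff -4 -> -4
Conjugated coefficients: -3, -4


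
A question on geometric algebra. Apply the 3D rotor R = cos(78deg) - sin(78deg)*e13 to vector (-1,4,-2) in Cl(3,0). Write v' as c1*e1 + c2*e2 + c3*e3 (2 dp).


Rotor R = cos(78deg) - sin(78deg)*e13
Rotation angle theta = 2 * 78 = 156 degrees in the e13 plane (e1 -> e3).
The component perpendicular to the plane (e2) is invariant: v'_2 = v2 = 4.00
cos(156deg) = -0.9135, sin(156deg) = 0.4067
v'_1 = v1*cos(theta) - v3*sin(theta) = -1*(-0.9135) - (-2)*0.4067 = 1.73
v'_3 = v1*sin(theta) + v3*cos(theta) = -1*0.4067 + (-2)*(-0.9135) = 1.42
v' = 1.73*e1 + 4.00*e2 + 1.42*e3


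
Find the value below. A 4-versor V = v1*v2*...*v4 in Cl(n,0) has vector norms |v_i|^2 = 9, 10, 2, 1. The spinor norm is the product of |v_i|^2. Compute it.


Spinor norm N(V) = |v1|^2 * |v2|^2 * ... * |v4|^2
= 9 * 10 * 2 * 1
Running product: 9, 90, 180, 180
N(V) = 180


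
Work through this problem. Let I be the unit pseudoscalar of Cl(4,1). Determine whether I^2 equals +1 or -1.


The pseudoscalar I = e1...e_n (product of all n generators) of Cl(p,q) satisfies I^2 = (-1)^(q + n(n-1)/2).
p = 4, q = 1, n = p + q = 5
n(n-1)/2 = 5 * 4 / 2 = 10
Exponent = q + n(n-1)/2 = 1 + 10 = 11
I^2 = (-1)^11 = -1


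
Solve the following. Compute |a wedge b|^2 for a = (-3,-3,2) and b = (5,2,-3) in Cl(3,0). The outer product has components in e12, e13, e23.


a wedge b = (a1*b2 - a2*b1)*e12 + (a1*b3 - a3*b1)*e13 + (a2*b3 - a3*b2)*e23
e12 coeff: (-3)*2 - (-3)*5 = -6 - (-15) = 9
e13 coeff: (-3)*(-3) - 2*5 = 9 - 10 = -1
e23 coeff: (-3)*(-3) - 2*2 = 9 - 4 = 5
|a wedge b|^2 = 9^2 + (-1)^2 + 5^2
= 81 + 1 + 25
= 107


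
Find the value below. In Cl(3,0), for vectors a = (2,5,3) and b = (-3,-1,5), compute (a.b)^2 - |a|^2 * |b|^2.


a . b = 2*(-3) + 5*(-1) + 3*5
= -6 + (-5) + 15 = 4
|a|^2 = 2^2 + 5^2 + 3^2 = 38
|b|^2 = (-3)^2 + (-1)^2 + 5^2 = 35
(a.b)^2 = 4^2 = 16
|a|^2 * |b|^2 = 38 * 35 = 1330
Result = 16 - 1330 = -1314


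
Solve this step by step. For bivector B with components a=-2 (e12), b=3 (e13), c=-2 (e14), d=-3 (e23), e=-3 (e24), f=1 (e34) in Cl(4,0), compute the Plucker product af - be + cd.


Plucker relation: af - be + cd
a*f = (-2)*1 = -2
b*e = 3*(-3) = -9
c*d = (-2)*(-3) = 6
af - be + cd = -2 - (-9) + 6
= 13


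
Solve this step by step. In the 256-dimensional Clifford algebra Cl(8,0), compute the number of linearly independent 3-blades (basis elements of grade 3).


Number of grade-k basis blades in Cl(p,q) with n = p + q is C(n, k).
n = 8 + 0 = 8
C(8, 3) = 8! / (3! * 5!)
= 40320 / (6 * 120)
= 56


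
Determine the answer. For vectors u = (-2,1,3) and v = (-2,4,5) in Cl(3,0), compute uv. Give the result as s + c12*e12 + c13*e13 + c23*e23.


In Cl(3,0): e_i^2 = 1, e_ie_j = -e_je_i for i != j.
Scalar part = u . v = (-2)*(-2) + 1*4 + 3*5
= 4 + 4 + 15 = 23
e12 coeff = (-2)*4 - 1*(-2) = -8 - (-2) = -6
e13 coeff = (-2)*5 - 3*(-2) = -10 - (-6) = -4
e23 coeff = 1*5 - 3*4 = 5 - 12 = -7
uv = 23 - 6*e12 - 4*e13 - 7*e23


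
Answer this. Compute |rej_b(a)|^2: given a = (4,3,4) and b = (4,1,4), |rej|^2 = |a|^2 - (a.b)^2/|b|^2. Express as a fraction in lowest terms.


|a|^2 = 4^2 + 3^2 + 4^2 = 41
|b|^2 = 4^2 + 1^2 + 4^2 = 33
a . b = 4*4 + 3*1 + 4*4 = 35
(a.b)^2 = 35^2 = 1225
|rej|^2 = 41 - 1225/33
= (1353 - 1225)/33
= 128/33
In lowest terms: 128/33
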